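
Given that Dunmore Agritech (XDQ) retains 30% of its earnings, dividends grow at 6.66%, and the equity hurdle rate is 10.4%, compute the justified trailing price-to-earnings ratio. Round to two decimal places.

Payout ratio b = 1 − 0.30 = 0.70.
Justified trailing P/E = b(1+g)/(r−g) = 0.70×(1+0.0666)/(0.104−0.0666) = 19.9631

19.96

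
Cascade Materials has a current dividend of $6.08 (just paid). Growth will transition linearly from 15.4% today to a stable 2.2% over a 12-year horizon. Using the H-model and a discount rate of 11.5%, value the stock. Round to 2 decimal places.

$118.59

H-model: P₀ = D₀[(1+g_L) + H(g_S−g_L)]/(r−g_L), with H = 12/2 = 6.
P₀ = 6.08 × [(1+0.022) + 6×(0.154−0.022)] / (0.115−0.022)
   = 6.08 × 1.8140 / 0.093 = 118.5927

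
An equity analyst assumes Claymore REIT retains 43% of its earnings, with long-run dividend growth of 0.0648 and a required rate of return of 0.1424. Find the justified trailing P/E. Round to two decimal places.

7.82

Payout ratio b = 1 − 0.43 = 0.57.
Justified trailing P/E = b(1+g)/(r−g) = 0.57×(1+0.0648)/(0.1424−0.0648) = 7.8213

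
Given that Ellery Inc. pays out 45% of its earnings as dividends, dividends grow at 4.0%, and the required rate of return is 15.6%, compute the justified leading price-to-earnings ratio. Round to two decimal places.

3.88

Justified leading P/E = b/(r−g) = 0.45/(0.156−0.04) = 3.8793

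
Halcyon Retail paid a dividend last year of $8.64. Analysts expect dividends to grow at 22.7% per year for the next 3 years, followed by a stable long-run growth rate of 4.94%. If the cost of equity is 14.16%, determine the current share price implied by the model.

$152.10

Two-stage DDM. Project D₁…D_3 at 0.227, terminal growth 0.0494, discount at r = 0.1416.
D_1 = 10.6013
D_2 = 13.0078
D_3 = 15.9605
Terminal value at t=3: TV = D_4/(r−g) = 16.7490/(0.1416−0.0494) = 181.6593
P₀ = 10.6013/(1+0.1416)^1 + 13.0078/(1+0.1416)^2 + 15.9605/(1+0.1416)^3 + 181.6593/(1+0.1416)^3 = 152.0950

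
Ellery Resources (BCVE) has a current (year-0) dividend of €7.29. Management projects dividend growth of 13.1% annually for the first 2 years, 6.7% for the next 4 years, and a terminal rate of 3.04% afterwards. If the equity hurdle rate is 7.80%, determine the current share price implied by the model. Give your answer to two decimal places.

Three-stage DDM. Project D₁…D_6; terminal Gordon value at t=6 with g = 0.0304; discount at r = 0.078.
D_1 = 8.2450
D_2 = 9.3251
D_3 = 9.9499
D_4 = 10.6165
D_5 = 11.3278
D_6 = 12.0868
TV_6 = 12.4542/(0.078−0.0304) = 261.6431
P₀ = Σ Dₜ/(1+r)ᵗ + TV_6/(1+r)^6 = 213.6836

€213.68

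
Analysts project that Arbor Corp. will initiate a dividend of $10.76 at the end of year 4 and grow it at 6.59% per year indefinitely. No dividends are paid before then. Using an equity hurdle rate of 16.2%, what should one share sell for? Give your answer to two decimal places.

$71.36

Deferred-dividend DDM. At t=3 the remaining stream is a growing perpetuity with first payment D_4 = 10.76.
V_3 = D_4/(r−g) = 10.76/(0.162−0.0659) = 111.9667
P₀ = V_3/(1+r)^3 = 111.9667/(1+0.162)^3 = 71.3626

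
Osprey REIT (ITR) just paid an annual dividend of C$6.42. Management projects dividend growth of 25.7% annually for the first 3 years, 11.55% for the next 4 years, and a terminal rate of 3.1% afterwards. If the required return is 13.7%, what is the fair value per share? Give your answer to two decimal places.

Three-stage DDM. Project D₁…D_7; terminal Gordon value at t=7 with g = 0.031; discount at r = 0.137.
D_1 = 8.0699
D_2 = 10.1439
D_3 = 12.7509
D_4 = 14.2236
D_5 = 15.8665
D_6 = 17.6990
D_7 = 19.7433
TV_7 = 20.3553/(0.137−0.031) = 192.0313
P₀ = Σ Dₜ/(1+r)ᵗ + TV_7/(1+r)^7 = 134.8801

C$134.88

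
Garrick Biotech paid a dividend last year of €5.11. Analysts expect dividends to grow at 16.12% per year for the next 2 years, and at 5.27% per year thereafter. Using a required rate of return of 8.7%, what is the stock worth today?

€190.26

Two-stage DDM. Project D₁…D_2 at 0.1612, terminal growth 0.0527, discount at r = 0.087.
D_1 = 5.9337
D_2 = 6.8902
Terminal value at t=2: TV = D_3/(r−g) = 7.2534/(0.087−0.0527) = 211.4684
P₀ = 5.9337/(1+0.087)^1 + 6.8902/(1+0.087)^2 + 211.4684/(1+0.087)^2 = 190.2628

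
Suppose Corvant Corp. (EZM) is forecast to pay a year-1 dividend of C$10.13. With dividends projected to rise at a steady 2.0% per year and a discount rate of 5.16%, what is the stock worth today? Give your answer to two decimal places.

Gordon growth model: P₀ = D₁/(r − g), with D₁ = 10.13 given directly.
P₀ = 10.1300 / (0.0516 − 0.02) = 10.1300 / 0.0316 = 320.5696

C$320.57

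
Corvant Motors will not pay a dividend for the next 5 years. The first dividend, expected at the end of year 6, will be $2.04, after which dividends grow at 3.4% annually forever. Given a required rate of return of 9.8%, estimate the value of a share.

$19.97

Deferred-dividend DDM. At t=5 the remaining stream is a growing perpetuity with first payment D_6 = 2.04.
V_5 = D_6/(r−g) = 2.04/(0.098−0.034) = 31.8750
P₀ = V_5/(1+r)^5 = 31.8750/(1+0.098)^5 = 19.9728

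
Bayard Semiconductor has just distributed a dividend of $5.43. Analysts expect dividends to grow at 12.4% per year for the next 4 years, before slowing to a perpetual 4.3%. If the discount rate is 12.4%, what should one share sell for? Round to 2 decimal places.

$91.64

Two-stage DDM. Project D₁…D_4 at 0.124, terminal growth 0.043, discount at r = 0.124.
D_1 = 6.1033
D_2 = 6.8601
D_3 = 7.7108
D_4 = 8.6669
Terminal value at t=4: TV = D_5/(r−g) = 9.0396/(0.124−0.043) = 111.6000
P₀ = 6.1033/(1+0.124)^1 + 6.8601/(1+0.124)^2 + 7.7108/(1+0.124)^3 + 8.6669/(1+0.124)^4 + 111.6000/(1+0.124)^4 = 91.6396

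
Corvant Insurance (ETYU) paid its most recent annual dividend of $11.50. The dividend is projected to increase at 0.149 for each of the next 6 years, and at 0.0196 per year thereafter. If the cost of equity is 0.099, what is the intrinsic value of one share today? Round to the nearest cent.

$273.72

Two-stage DDM. Project D₁…D_6 at 0.149, terminal growth 0.0196, discount at r = 0.099.
D_1 = 13.2135
D_2 = 15.1823
D_3 = 17.4445
D_4 = 20.0437
D_5 = 23.0302
D_6 = 26.4617
Terminal value at t=6: TV = D_7/(r−g) = 26.9804/(0.099−0.0196) = 339.8031
P₀ = 13.2135/(1+0.099)^1 + 15.1823/(1+0.099)^2 + 17.4445/(1+0.099)^3 + 20.0437/(1+0.099)^4 + 23.0302/(1+0.099)^5 + 26.4617/(1+0.099)^6 + 339.8031/(1+0.099)^6 = 273.7189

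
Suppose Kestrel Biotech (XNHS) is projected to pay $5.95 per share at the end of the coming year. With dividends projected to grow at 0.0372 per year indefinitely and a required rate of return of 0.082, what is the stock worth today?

Gordon growth model: P₀ = D₁/(r − g), with D₁ = 5.95 given directly.
P₀ = 5.9500 / (0.082 − 0.0372) = 5.9500 / 0.0448 = 132.8125

$132.81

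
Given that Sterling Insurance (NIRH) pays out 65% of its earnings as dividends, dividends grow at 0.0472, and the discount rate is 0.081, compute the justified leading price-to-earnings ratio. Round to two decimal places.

19.23

Justified leading P/E = b/(r−g) = 0.65/(0.081−0.0472) = 19.2308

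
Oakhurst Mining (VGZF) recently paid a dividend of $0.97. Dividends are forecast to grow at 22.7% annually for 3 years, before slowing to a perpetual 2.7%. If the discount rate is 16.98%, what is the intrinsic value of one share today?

$11.25

Two-stage DDM. Project D₁…D_3 at 0.227, terminal growth 0.027, discount at r = 0.1698.
D_1 = 1.1902
D_2 = 1.4604
D_3 = 1.7919
Terminal value at t=3: TV = D_4/(r−g) = 1.8402/(0.1698−0.027) = 12.8869
P₀ = 1.1902/(1+0.1698)^1 + 1.4604/(1+0.1698)^2 + 1.7919/(1+0.1698)^3 + 12.8869/(1+0.1698)^3 = 11.2543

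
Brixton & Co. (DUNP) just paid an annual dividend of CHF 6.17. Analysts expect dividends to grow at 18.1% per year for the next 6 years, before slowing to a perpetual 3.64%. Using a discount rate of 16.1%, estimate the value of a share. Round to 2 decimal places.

Two-stage DDM. Project D₁…D_6 at 0.181, terminal growth 0.0364, discount at r = 0.161.
D_1 = 7.2868
D_2 = 8.6057
D_3 = 10.1633
D_4 = 12.0029
D_5 = 14.1754
D_6 = 16.7411
Terminal value at t=6: TV = D_7/(r−g) = 17.3505/(0.161−0.0364) = 139.2496
P₀ = 7.2868/(1+0.161)^1 + 8.6057/(1+0.161)^2 + 10.1633/(1+0.161)^3 + 12.0029/(1+0.161)^4 + 14.1754/(1+0.161)^5 + 16.7411/(1+0.161)^6 + 139.2496/(1+0.161)^6 = 96.1764

CHF 96.18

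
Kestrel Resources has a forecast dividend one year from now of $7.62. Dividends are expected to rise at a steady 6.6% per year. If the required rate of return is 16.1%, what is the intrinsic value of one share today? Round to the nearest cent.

$80.21

Gordon growth model: P₀ = D₁/(r − g), with D₁ = 7.62 given directly.
P₀ = 7.6200 / (0.161 − 0.066) = 7.6200 / 0.095 = 80.2105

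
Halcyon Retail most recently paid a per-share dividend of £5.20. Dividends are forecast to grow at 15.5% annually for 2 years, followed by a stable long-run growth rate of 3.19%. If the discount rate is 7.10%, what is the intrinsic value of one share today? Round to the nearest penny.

Two-stage DDM. Project D₁…D_2 at 0.155, terminal growth 0.0319, discount at r = 0.071.
D_1 = 6.0060
D_2 = 6.9369
Terminal value at t=2: TV = D_3/(r−g) = 7.1582/(0.071−0.0319) = 183.0746
P₀ = 6.0060/(1+0.071)^1 + 6.9369/(1+0.071)^2 + 183.0746/(1+0.071)^2 = 171.2615

£171.26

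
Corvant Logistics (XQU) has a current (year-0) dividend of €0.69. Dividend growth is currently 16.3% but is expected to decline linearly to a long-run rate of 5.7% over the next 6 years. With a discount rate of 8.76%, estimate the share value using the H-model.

€31.00

H-model: P₀ = D₀[(1+g_L) + H(g_S−g_L)]/(r−g_L), with H = 6/2 = 3.
P₀ = 0.69 × [(1+0.057) + 3×(0.163−0.057)] / (0.0876−0.057)
   = 0.69 × 1.3750 / 0.0306 = 31.0049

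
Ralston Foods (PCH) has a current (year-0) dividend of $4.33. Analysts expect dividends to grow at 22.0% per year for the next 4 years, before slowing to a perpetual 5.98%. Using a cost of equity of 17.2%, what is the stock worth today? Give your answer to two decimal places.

Two-stage DDM. Project D₁…D_4 at 0.22, terminal growth 0.0598, discount at r = 0.172.
D_1 = 5.2826
D_2 = 6.4448
D_3 = 7.8626
D_4 = 9.5924
Terminal value at t=4: TV = D_5/(r−g) = 10.1660/(0.172−0.0598) = 90.6063
P₀ = 5.2826/(1+0.172)^1 + 6.4448/(1+0.172)^2 + 7.8626/(1+0.172)^3 + 9.5924/(1+0.172)^4 + 90.6063/(1+0.172)^4 = 67.1903

$67.19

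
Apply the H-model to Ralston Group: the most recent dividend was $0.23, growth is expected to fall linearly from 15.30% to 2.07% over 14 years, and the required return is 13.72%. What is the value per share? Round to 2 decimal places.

H-model: P₀ = D₀[(1+g_L) + H(g_S−g_L)]/(r−g_L), with H = 14/2 = 7.
P₀ = 0.23 × [(1+0.0207) + 7×(0.153−0.0207)] / (0.1372−0.0207)
   = 0.23 × 1.9468 / 0.1165 = 3.8435

$3.84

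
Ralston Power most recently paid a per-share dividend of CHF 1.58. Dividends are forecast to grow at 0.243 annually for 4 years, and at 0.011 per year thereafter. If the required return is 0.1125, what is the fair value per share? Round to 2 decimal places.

Two-stage DDM. Project D₁…D_4 at 0.243, terminal growth 0.011, discount at r = 0.1125.
D_1 = 1.9639
D_2 = 2.4412
D_3 = 3.0344
D_4 = 3.7717
Terminal value at t=4: TV = D_5/(r−g) = 3.8132/(0.1125−0.011) = 37.5687
P₀ = 1.9639/(1+0.1125)^1 + 2.4412/(1+0.1125)^2 + 3.0344/(1+0.1125)^3 + 3.7717/(1+0.1125)^4 + 37.5687/(1+0.1125)^4 = 32.9298

CHF 32.93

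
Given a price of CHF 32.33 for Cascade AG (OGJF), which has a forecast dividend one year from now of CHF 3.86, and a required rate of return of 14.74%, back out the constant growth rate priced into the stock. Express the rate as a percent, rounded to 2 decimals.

From P₀ = D₁/(r − g), the implied growth is g = r − D₁/P₀.
g = 0.1474 − 3.86/32.33 = 0.1474 − 0.11939 = 0.02801

2.80%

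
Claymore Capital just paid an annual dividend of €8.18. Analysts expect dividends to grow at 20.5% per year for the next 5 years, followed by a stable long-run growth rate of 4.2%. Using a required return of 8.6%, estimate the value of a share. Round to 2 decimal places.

€382.28

Two-stage DDM. Project D₁…D_5 at 0.205, terminal growth 0.042, discount at r = 0.086.
D_1 = 9.8569
D_2 = 11.8776
D_3 = 14.3125
D_4 = 17.2465
D_5 = 20.7821
Terminal value at t=5: TV = D_6/(r−g) = 21.6549/(0.086−0.042) = 492.1569
P₀ = 9.8569/(1+0.086)^1 + 11.8776/(1+0.086)^2 + 14.3125/(1+0.086)^3 + 17.2465/(1+0.086)^4 + 20.7821/(1+0.086)^5 + 492.1569/(1+0.086)^5 = 382.2805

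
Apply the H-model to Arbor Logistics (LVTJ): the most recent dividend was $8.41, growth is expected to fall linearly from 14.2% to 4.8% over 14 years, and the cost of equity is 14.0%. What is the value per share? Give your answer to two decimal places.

$155.95

H-model: P₀ = D₀[(1+g_L) + H(g_S−g_L)]/(r−g_L), with H = 14/2 = 7.
P₀ = 8.41 × [(1+0.048) + 7×(0.142−0.048)] / (0.14−0.048)
   = 8.41 × 1.7060 / 0.092 = 155.9507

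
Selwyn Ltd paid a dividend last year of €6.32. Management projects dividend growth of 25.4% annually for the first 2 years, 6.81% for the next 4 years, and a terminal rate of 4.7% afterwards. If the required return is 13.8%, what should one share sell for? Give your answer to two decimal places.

€109.42

Three-stage DDM. Project D₁…D_6; terminal Gordon value at t=6 with g = 0.047; discount at r = 0.138.
D_1 = 7.9253
D_2 = 9.9383
D_3 = 10.6151
D_4 = 11.3380
D_5 = 12.1101
D_6 = 12.9348
TV_6 = 13.5427/(0.138−0.047) = 148.8213
P₀ = Σ Dₜ/(1+r)ᵗ + TV_6/(1+r)^6 = 109.4209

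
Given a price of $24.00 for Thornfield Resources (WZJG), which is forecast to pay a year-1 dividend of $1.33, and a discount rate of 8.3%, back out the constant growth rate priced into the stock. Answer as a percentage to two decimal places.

2.76%

From P₀ = D₁/(r − g), the implied growth is g = r − D₁/P₀.
g = 0.083 − 1.33/24.00 = 0.083 − 0.05542 = 0.02758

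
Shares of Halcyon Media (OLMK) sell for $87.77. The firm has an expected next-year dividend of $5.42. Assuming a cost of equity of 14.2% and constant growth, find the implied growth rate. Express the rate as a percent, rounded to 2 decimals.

From P₀ = D₁/(r − g), the implied growth is g = r − D₁/P₀.
g = 0.142 − 5.42/87.77 = 0.142 − 0.06175 = 0.08025

8.02%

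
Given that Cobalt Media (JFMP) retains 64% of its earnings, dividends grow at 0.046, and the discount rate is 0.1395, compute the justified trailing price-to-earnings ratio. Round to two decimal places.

4.03

Payout ratio b = 1 − 0.64 = 0.36.
Justified trailing P/E = b(1+g)/(r−g) = 0.36×(1+0.046)/(0.1395−0.046) = 4.0274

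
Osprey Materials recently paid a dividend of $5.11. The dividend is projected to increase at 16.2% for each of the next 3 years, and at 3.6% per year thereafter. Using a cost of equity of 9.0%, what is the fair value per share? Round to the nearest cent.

Two-stage DDM. Project D₁…D_3 at 0.162, terminal growth 0.036, discount at r = 0.09.
D_1 = 5.9378
D_2 = 6.8997
D_3 = 8.0175
Terminal value at t=3: TV = D_4/(r−g) = 8.3061/(0.09−0.036) = 153.8173
P₀ = 5.9378/(1+0.09)^1 + 6.8997/(1+0.09)^2 + 8.0175/(1+0.09)^3 + 153.8173/(1+0.09)^3 = 136.2211

$136.22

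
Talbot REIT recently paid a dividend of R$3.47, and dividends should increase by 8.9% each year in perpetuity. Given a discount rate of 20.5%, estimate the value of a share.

Gordon growth model: P₀ = D₁/(r − g). D₁ = 3.47 × (1 + 0.089) = 3.7788.
P₀ = 3.7788 / (0.205 − 0.089) = 3.7788 / 0.116 = 32.5761

R$32.58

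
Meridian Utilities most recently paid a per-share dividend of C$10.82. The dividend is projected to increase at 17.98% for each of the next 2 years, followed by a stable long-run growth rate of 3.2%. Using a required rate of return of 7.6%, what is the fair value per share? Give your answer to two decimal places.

C$329.98

Two-stage DDM. Project D₁…D_2 at 0.1798, terminal growth 0.032, discount at r = 0.076.
D_1 = 12.7654
D_2 = 15.0607
Terminal value at t=2: TV = D_3/(r−g) = 15.5426/(0.076−0.032) = 353.2410
P₀ = 12.7654/(1+0.076)^1 + 15.0607/(1+0.076)^2 + 353.2410/(1+0.076)^2 = 329.9751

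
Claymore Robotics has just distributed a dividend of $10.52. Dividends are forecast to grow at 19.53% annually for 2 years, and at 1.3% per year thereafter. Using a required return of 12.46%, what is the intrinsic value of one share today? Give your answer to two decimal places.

$130.94

Two-stage DDM. Project D₁…D_2 at 0.1953, terminal growth 0.013, discount at r = 0.1246.
D_1 = 12.5746
D_2 = 15.0304
Terminal value at t=2: TV = D_3/(r−g) = 15.2258/(0.1246−0.013) = 136.4316
P₀ = 12.5746/(1+0.1246)^1 + 15.0304/(1+0.1246)^2 + 136.4316/(1+0.1246)^2 = 130.9401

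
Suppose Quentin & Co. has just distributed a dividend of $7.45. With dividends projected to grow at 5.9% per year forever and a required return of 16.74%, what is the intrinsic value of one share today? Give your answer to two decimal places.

$72.78

Gordon growth model: P₀ = D₁/(r − g). D₁ = 7.45 × (1 + 0.059) = 7.8895.
P₀ = 7.8895 / (0.1674 − 0.059) = 7.8895 / 0.1084 = 72.7818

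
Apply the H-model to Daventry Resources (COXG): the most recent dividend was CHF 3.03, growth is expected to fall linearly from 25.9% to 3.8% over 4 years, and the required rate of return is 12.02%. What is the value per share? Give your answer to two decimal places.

CHF 54.55

H-model: P₀ = D₀[(1+g_L) + H(g_S−g_L)]/(r−g_L), with H = 4/2 = 2.
P₀ = 3.03 × [(1+0.038) + 2×(0.259−0.038)] / (0.1202−0.038)
   = 3.03 × 1.4800 / 0.0822 = 54.5547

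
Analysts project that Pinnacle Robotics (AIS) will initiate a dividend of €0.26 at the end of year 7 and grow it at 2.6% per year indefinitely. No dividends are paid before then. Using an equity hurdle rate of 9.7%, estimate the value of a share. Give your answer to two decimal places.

Deferred-dividend DDM. At t=6 the remaining stream is a growing perpetuity with first payment D_7 = 0.26.
V_6 = D_7/(r−g) = 0.26/(0.097−0.026) = 3.6620
P₀ = V_6/(1+r)^6 = 3.6620/(1+0.097)^6 = 2.1012

€2.10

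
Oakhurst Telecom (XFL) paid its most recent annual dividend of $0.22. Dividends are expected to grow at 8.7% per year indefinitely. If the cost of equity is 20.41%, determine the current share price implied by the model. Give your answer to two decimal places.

Gordon growth model: P₀ = D₁/(r − g). D₁ = 0.22 × (1 + 0.087) = 0.2391.
P₀ = 0.2391 / (0.2041 − 0.087) = 0.2391 / 0.1171 = 2.0422

$2.04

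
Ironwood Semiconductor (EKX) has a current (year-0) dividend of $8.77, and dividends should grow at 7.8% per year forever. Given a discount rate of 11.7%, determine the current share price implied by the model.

$242.41

Gordon growth model: P₀ = D₁/(r − g). D₁ = 8.77 × (1 + 0.078) = 9.4541.
P₀ = 9.4541 / (0.117 − 0.078) = 9.4541 / 0.039 = 242.4118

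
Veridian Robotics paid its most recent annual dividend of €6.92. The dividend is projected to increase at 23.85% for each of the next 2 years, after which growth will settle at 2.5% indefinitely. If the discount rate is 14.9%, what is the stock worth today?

€81.96

Two-stage DDM. Project D₁…D_2 at 0.2385, terminal growth 0.025, discount at r = 0.149.
D_1 = 8.5704
D_2 = 10.6145
Terminal value at t=2: TV = D_3/(r−g) = 10.8798/(0.149−0.025) = 87.7405
P₀ = 8.5704/(1+0.149)^1 + 10.6145/(1+0.149)^2 + 87.7405/(1+0.149)^2 = 81.9590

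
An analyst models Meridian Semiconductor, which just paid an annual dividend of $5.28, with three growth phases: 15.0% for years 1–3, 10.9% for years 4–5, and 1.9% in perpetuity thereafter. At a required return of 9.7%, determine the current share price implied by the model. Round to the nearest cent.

Three-stage DDM. Project D₁…D_5; terminal Gordon value at t=5 with g = 0.019; discount at r = 0.097.
D_1 = 6.0720
D_2 = 6.9828
D_3 = 8.0302
D_4 = 8.9055
D_5 = 9.8762
TV_5 = 10.0639/(0.097−0.019) = 129.0239
P₀ = Σ Dₜ/(1+r)ᵗ + TV_5/(1+r)^5 = 111.0017

$111.00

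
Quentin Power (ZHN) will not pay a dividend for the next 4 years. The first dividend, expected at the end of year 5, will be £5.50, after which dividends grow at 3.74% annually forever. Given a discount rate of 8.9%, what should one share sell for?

Deferred-dividend DDM. At t=4 the remaining stream is a growing perpetuity with first payment D_5 = 5.50.
V_4 = D_5/(r−g) = 5.50/(0.089−0.0374) = 106.5891
P₀ = V_4/(1+r)^4 = 106.5891/(1+0.089)^4 = 75.7882

£75.79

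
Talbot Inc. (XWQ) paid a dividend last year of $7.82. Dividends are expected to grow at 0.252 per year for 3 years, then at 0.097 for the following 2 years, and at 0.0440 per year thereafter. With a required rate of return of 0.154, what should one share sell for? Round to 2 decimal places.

$131.84

Three-stage DDM. Project D₁…D_5; terminal Gordon value at t=5 with g = 0.044; discount at r = 0.154.
D_1 = 9.7906
D_2 = 12.2579
D_3 = 15.3469
D_4 = 16.8355
D_5 = 18.4686
TV_5 = 19.2812/(0.154−0.044) = 175.2834
P₀ = Σ Dₜ/(1+r)ᵗ + TV_5/(1+r)^5 = 131.8389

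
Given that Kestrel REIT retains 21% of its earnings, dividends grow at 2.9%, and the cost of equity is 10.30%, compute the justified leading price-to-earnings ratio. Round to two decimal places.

Payout ratio b = 1 − 0.21 = 0.79.
Justified leading P/E = b/(r−g) = 0.79/(0.103−0.029) = 10.6757

10.68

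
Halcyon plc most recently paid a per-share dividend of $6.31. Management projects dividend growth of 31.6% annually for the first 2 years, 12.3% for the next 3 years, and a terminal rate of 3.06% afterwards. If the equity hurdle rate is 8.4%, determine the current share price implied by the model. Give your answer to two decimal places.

$246.48

Three-stage DDM. Project D₁…D_5; terminal Gordon value at t=5 with g = 0.0306; discount at r = 0.084.
D_1 = 8.3040
D_2 = 10.9280
D_3 = 12.2722
D_4 = 13.7816
D_5 = 15.4768
TV_5 = 15.9504/(0.084−0.0306) = 298.6959
P₀ = Σ Dₜ/(1+r)ᵗ + TV_5/(1+r)^5 = 246.4809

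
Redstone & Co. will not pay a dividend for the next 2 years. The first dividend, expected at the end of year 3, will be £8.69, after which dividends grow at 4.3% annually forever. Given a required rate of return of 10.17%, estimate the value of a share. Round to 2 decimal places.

Deferred-dividend DDM. At t=2 the remaining stream is a growing perpetuity with first payment D_3 = 8.69.
V_2 = D_3/(r−g) = 8.69/(0.1017−0.043) = 148.0409
P₀ = V_2/(1+r)^2 = 148.0409/(1+0.1017)^2 = 121.9705

£121.97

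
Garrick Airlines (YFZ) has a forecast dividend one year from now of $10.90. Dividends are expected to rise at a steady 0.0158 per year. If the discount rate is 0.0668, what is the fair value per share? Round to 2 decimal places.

$213.73

Gordon growth model: P₀ = D₁/(r − g), with D₁ = 10.90 given directly.
P₀ = 10.9000 / (0.0668 − 0.0158) = 10.9000 / 0.051 = 213.7255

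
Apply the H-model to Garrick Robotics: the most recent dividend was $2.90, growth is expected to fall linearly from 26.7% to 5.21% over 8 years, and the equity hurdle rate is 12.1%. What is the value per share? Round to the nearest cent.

$80.46

H-model: P₀ = D₀[(1+g_L) + H(g_S−g_L)]/(r−g_L), with H = 8/2 = 4.
P₀ = 2.90 × [(1+0.0521) + 4×(0.267−0.0521)] / (0.121−0.0521)
   = 2.90 × 1.9117 / 0.0689 = 80.4634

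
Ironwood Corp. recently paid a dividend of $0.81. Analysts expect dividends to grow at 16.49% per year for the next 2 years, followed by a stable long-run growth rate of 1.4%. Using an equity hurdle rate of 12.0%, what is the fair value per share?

$10.10

Two-stage DDM. Project D₁…D_2 at 0.1649, terminal growth 0.014, discount at r = 0.12.
D_1 = 0.9436
D_2 = 1.0992
Terminal value at t=2: TV = D_3/(r−g) = 1.1146/(0.12−0.014) = 10.5146
P₀ = 0.9436/(1+0.12)^1 + 1.0992/(1+0.12)^2 + 10.5146/(1+0.12)^2 = 10.1009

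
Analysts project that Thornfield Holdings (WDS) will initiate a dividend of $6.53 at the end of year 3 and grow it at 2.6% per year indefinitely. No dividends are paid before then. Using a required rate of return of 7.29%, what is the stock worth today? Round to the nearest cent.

$120.95

Deferred-dividend DDM. At t=2 the remaining stream is a growing perpetuity with first payment D_3 = 6.53.
V_2 = D_3/(r−g) = 6.53/(0.0729−0.026) = 139.2324
P₀ = V_2/(1+r)^2 = 139.2324/(1+0.0729)^2 = 120.9544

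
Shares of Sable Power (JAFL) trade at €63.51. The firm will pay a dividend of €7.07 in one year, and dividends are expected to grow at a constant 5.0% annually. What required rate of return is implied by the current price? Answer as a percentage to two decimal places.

16.13%

Rearranging the constant-growth DDM: r = D₁/P₀ + g.
r = 7.0700 / 63.51 + 0.05 = 0.11132 + 0.05 = 0.16132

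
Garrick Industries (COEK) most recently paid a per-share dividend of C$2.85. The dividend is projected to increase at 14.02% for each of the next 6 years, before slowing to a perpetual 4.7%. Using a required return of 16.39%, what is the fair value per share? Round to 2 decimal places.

C$38.48

Two-stage DDM. Project D₁…D_6 at 0.1402, terminal growth 0.047, discount at r = 0.1639.
D_1 = 3.2496
D_2 = 3.7052
D_3 = 4.2246
D_4 = 4.8169
D_5 = 5.4922
D_6 = 6.2623
Terminal value at t=6: TV = D_7/(r−g) = 6.5566/(0.1639−0.047) = 56.0871
P₀ = 3.2496/(1+0.1639)^1 + 3.7052/(1+0.1639)^2 + 4.2246/(1+0.1639)^3 + 4.8169/(1+0.1639)^4 + 5.4922/(1+0.1639)^5 + 6.2623/(1+0.1639)^6 + 56.0871/(1+0.1639)^6 = 38.4834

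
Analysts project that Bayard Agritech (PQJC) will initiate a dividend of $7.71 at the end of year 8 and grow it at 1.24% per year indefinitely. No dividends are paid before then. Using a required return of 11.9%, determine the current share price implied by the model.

$32.92

Deferred-dividend DDM. At t=7 the remaining stream is a growing perpetuity with first payment D_8 = 7.71.
V_7 = D_8/(r−g) = 7.71/(0.119−0.0124) = 72.3265
P₀ = V_7/(1+r)^7 = 72.3265/(1+0.119)^7 = 32.9220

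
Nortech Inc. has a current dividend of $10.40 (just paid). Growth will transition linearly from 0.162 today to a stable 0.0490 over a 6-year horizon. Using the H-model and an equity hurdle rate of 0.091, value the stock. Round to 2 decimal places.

$343.70

H-model: P₀ = D₀[(1+g_L) + H(g_S−g_L)]/(r−g_L), with H = 6/2 = 3.
P₀ = 10.40 × [(1+0.049) + 3×(0.162−0.049)] / (0.091−0.049)
   = 10.40 × 1.3880 / 0.042 = 343.6952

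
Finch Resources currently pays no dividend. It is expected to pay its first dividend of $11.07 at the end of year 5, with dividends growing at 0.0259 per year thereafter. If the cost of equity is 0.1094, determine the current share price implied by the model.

$87.52

Deferred-dividend DDM. At t=4 the remaining stream is a growing perpetuity with first payment D_5 = 11.07.
V_4 = D_5/(r−g) = 11.07/(0.1094−0.0259) = 132.5749
P₀ = V_4/(1+r)^4 = 132.5749/(1+0.1094)^4 = 87.5202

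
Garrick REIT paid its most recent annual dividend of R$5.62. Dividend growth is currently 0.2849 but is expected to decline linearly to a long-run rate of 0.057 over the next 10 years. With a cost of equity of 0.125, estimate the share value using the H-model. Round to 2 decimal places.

R$181.53

H-model: P₀ = D₀[(1+g_L) + H(g_S−g_L)]/(r−g_L), with H = 10/2 = 5.
P₀ = 5.62 × [(1+0.057) + 5×(0.2849−0.057)] / (0.125−0.057)
   = 5.62 × 2.1965 / 0.068 = 181.5343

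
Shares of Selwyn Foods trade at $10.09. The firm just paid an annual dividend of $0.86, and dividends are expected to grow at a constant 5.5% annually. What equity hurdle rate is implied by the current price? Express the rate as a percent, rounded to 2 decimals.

14.49%

Rearranging the constant-growth DDM: r = D₁/P₀ + g.
D₁ = 0.86 × (1 + 0.055) = 0.9073.
r = 0.9073 / 10.09 + 0.055 = 0.08992 + 0.055 = 0.14492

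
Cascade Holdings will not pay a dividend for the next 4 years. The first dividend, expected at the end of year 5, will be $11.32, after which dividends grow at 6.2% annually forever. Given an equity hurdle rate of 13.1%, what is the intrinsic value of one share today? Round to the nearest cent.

Deferred-dividend DDM. At t=4 the remaining stream is a growing perpetuity with first payment D_5 = 11.32.
V_4 = D_5/(r−g) = 11.32/(0.131−0.062) = 164.0580
P₀ = V_4/(1+r)^4 = 164.0580/(1+0.131)^4 = 100.2644

$100.26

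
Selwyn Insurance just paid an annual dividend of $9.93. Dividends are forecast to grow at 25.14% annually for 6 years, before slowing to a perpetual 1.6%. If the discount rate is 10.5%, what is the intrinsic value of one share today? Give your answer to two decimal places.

Two-stage DDM. Project D₁…D_6 at 0.2514, terminal growth 0.016, discount at r = 0.105.
D_1 = 12.4264
D_2 = 15.5504
D_3 = 19.4598
D_4 = 24.3520
D_5 = 30.4740
D_6 = 38.1352
Terminal value at t=6: TV = D_7/(r−g) = 38.7454/(0.105−0.016) = 435.3413
P₀ = 12.4264/(1+0.105)^1 + 15.5504/(1+0.105)^2 + 19.4598/(1+0.105)^3 + 24.3520/(1+0.105)^4 + 30.4740/(1+0.105)^5 + 38.1352/(1+0.105)^6 + 435.3413/(1+0.105)^6 = 333.3261

$333.33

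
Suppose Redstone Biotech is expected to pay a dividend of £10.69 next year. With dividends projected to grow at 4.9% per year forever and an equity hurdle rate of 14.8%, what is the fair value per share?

£107.98

Gordon growth model: P₀ = D₁/(r − g), with D₁ = 10.69 given directly.
P₀ = 10.6900 / (0.148 − 0.049) = 10.6900 / 0.099 = 107.9798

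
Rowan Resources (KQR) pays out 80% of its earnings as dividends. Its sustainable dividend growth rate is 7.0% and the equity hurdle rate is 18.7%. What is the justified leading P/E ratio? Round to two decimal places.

6.84

Justified leading P/E = b/(r−g) = 0.80/(0.187−0.07) = 6.8376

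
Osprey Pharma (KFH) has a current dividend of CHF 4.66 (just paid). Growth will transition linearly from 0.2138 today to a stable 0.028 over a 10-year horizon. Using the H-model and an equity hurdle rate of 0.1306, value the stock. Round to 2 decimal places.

CHF 88.89

H-model: P₀ = D₀[(1+g_L) + H(g_S−g_L)]/(r−g_L), with H = 10/2 = 5.
P₀ = 4.66 × [(1+0.028) + 5×(0.2138−0.028)] / (0.1306−0.028)
   = 4.66 × 1.9570 / 0.1026 = 88.8852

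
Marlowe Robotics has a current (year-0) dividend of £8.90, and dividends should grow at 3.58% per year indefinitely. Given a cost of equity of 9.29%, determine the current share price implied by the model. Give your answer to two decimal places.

£161.45

Gordon growth model: P₀ = D₁/(r − g). D₁ = 8.90 × (1 + 0.0358) = 9.2186.
P₀ = 9.2186 / (0.0929 − 0.0358) = 9.2186 / 0.0571 = 161.4469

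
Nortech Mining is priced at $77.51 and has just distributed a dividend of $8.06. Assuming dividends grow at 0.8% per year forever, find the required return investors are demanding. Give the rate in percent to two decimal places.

Rearranging the constant-growth DDM: r = D₁/P₀ + g.
D₁ = 8.06 × (1 + 0.008) = 8.1245.
r = 8.1245 / 77.51 + 0.008 = 0.10482 + 0.008 = 0.11282

11.28%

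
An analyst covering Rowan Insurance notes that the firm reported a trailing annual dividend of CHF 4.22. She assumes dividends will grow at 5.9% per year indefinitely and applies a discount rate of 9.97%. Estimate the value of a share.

CHF 109.80

Gordon growth model: P₀ = D₁/(r − g). D₁ = 4.22 × (1 + 0.059) = 4.4690.
P₀ = 4.4690 / (0.0997 − 0.059) = 4.4690 / 0.0407 = 109.8029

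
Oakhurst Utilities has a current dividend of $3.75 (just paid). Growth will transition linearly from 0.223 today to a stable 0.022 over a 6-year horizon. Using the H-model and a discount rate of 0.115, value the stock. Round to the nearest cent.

$65.52

H-model: P₀ = D₀[(1+g_L) + H(g_S−g_L)]/(r−g_L), with H = 6/2 = 3.
P₀ = 3.75 × [(1+0.022) + 3×(0.223−0.022)] / (0.115−0.022)
   = 3.75 × 1.6250 / 0.093 = 65.5242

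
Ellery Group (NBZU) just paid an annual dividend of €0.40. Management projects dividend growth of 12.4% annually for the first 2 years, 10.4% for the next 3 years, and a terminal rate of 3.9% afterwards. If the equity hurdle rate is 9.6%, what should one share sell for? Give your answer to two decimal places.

€9.95

Three-stage DDM. Project D₁…D_5; terminal Gordon value at t=5 with g = 0.039; discount at r = 0.096.
D_1 = 0.4496
D_2 = 0.5054
D_3 = 0.5579
D_4 = 0.6159
D_5 = 0.6800
TV_5 = 0.7065/(0.096−0.039) = 12.3948
P₀ = Σ Dₜ/(1+r)ᵗ + TV_5/(1+r)^5 = 9.9492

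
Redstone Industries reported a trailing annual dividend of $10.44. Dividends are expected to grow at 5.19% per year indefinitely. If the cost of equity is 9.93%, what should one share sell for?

$231.68

Gordon growth model: P₀ = D₁/(r − g). D₁ = 10.44 × (1 + 0.0519) = 10.9818.
P₀ = 10.9818 / (0.0993 − 0.0519) = 10.9818 / 0.0474 = 231.6843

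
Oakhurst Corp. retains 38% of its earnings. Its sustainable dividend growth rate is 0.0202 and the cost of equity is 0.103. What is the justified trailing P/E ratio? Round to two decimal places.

7.64

Payout ratio b = 1 − 0.38 = 0.62.
Justified trailing P/E = b(1+g)/(r−g) = 0.62×(1+0.0202)/(0.103−0.0202) = 7.6392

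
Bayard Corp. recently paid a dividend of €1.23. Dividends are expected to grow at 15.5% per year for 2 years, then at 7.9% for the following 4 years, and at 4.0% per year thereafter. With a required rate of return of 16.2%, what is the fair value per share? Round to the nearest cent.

Three-stage DDM. Project D₁…D_6; terminal Gordon value at t=6 with g = 0.04; discount at r = 0.162.
D_1 = 1.4206
D_2 = 1.6409
D_3 = 1.7705
D_4 = 1.9103
D_5 = 2.0613
D_6 = 2.2241
TV_6 = 2.3131/(0.162−0.04) = 18.9596
P₀ = Σ Dₜ/(1+r)ᵗ + TV_6/(1+r)^6 = 14.1923

€14.19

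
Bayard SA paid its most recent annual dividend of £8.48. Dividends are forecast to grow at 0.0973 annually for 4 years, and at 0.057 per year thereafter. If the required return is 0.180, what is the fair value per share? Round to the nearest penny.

Two-stage DDM. Project D₁…D_4 at 0.0973, terminal growth 0.057, discount at r = 0.18.
D_1 = 9.3051
D_2 = 10.2105
D_3 = 11.2040
D_4 = 12.2941
Terminal value at t=4: TV = D_5/(r−g) = 12.9949/(0.18−0.057) = 105.6495
P₀ = 9.3051/(1+0.18)^1 + 10.2105/(1+0.18)^2 + 11.2040/(1+0.18)^3 + 12.2941/(1+0.18)^4 + 105.6495/(1+0.18)^4 = 82.8718

£82.87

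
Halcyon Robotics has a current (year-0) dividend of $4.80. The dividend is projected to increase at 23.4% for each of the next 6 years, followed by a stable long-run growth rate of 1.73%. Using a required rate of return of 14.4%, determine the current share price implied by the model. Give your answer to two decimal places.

Two-stage DDM. Project D₁…D_6 at 0.234, terminal growth 0.0173, discount at r = 0.144.
D_1 = 5.9232
D_2 = 7.3092
D_3 = 9.0196
D_4 = 11.1302
D_5 = 13.7346
D_6 = 16.9485
Terminal value at t=6: TV = D_7/(r−g) = 17.2417/(0.144−0.0173) = 136.0832
P₀ = 5.9232/(1+0.144)^1 + 7.3092/(1+0.144)^2 + 9.0196/(1+0.144)^3 + 11.1302/(1+0.144)^4 + 13.7346/(1+0.144)^5 + 16.9485/(1+0.144)^6 + 136.0832/(1+0.144)^6 = 98.5640

$98.56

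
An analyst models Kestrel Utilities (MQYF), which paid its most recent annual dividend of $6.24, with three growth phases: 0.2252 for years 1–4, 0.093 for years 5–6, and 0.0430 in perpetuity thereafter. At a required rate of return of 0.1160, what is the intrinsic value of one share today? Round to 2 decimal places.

$173.50

Three-stage DDM. Project D₁…D_6; terminal Gordon value at t=6 with g = 0.043; discount at r = 0.116.
D_1 = 7.6452
D_2 = 9.3670
D_3 = 11.4764
D_4 = 14.0609
D_5 = 15.3685
D_6 = 16.7978
TV_6 = 17.5201/(0.116−0.043) = 240.0017
P₀ = Σ Dₜ/(1+r)ᵗ + TV_6/(1+r)^6 = 173.4967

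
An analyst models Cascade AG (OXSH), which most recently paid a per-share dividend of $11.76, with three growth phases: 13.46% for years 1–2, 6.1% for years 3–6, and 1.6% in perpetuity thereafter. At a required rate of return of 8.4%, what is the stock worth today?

Three-stage DDM. Project D₁…D_6; terminal Gordon value at t=6 with g = 0.016; discount at r = 0.084.
D_1 = 13.3429
D_2 = 15.1388
D_3 = 16.0623
D_4 = 17.0421
D_5 = 18.0817
D_6 = 19.1847
TV_6 = 19.4916/(0.084−0.016) = 286.6416
P₀ = Σ Dₜ/(1+r)ᵗ + TV_6/(1+r)^6 = 250.7206

$250.72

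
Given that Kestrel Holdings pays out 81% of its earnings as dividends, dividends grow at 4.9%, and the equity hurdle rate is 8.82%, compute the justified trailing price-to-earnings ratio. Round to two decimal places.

21.68

Justified trailing P/E = b(1+g)/(r−g) = 0.81×(1+0.049)/(0.0882−0.049) = 21.6758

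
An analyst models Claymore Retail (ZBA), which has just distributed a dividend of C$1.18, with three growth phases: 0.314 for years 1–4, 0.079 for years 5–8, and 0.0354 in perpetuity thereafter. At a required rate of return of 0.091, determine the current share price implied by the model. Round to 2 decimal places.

Three-stage DDM. Project D₁…D_8; terminal Gordon value at t=8 with g = 0.0354; discount at r = 0.091.
D_1 = 1.5505
D_2 = 2.0374
D_3 = 2.6771
D_4 = 3.5177
D_5 = 3.7956
D_6 = 4.0955
D_7 = 4.4190
D_8 = 4.7681
TV_8 = 4.9369/(0.091−0.0354) = 88.7938
P₀ = Σ Dₜ/(1+r)ᵗ + TV_8/(1+r)^8 = 61.5759

C$61.58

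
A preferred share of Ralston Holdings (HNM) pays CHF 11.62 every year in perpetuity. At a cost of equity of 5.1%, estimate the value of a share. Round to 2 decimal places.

CHF 227.84

Zero-growth DDM (perpetuity): P₀ = D/r = 11.62 / 0.051 = 227.8431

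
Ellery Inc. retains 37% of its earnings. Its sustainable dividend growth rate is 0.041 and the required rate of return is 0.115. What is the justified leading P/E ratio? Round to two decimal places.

Payout ratio b = 1 − 0.37 = 0.63.
Justified leading P/E = b/(r−g) = 0.63/(0.115−0.041) = 8.5135

8.51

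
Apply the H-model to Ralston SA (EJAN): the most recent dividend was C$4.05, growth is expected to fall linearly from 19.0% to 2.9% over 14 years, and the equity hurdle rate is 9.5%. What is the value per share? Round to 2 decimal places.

H-model: P₀ = D₀[(1+g_L) + H(g_S−g_L)]/(r−g_L), with H = 14/2 = 7.
P₀ = 4.05 × [(1+0.029) + 7×(0.19−0.029)] / (0.095−0.029)
   = 4.05 × 2.1560 / 0.066 = 132.3000

C$132.30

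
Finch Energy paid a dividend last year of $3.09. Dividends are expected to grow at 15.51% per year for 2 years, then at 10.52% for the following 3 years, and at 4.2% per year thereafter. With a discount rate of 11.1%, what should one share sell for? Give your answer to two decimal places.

Three-stage DDM. Project D₁…D_5; terminal Gordon value at t=5 with g = 0.042; discount at r = 0.111.
D_1 = 3.5693
D_2 = 4.1229
D_3 = 4.5566
D_4 = 5.0359
D_5 = 5.5657
TV_5 = 5.7995/(0.111−0.042) = 84.0502
P₀ = Σ Dₜ/(1+r)ᵗ + TV_5/(1+r)^5 = 66.1247

$66.12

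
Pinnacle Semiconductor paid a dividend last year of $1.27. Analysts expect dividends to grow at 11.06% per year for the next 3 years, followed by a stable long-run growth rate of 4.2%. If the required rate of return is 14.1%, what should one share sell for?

$15.94

Two-stage DDM. Project D₁…D_3 at 0.1106, terminal growth 0.042, discount at r = 0.141.
D_1 = 1.4105
D_2 = 1.5665
D_3 = 1.7397
Terminal value at t=3: TV = D_4/(r−g) = 1.8128/(0.141−0.042) = 18.3109
P₀ = 1.4105/(1+0.141)^1 + 1.5665/(1+0.141)^2 + 1.7397/(1+0.141)^3 + 18.3109/(1+0.141)^3 = 15.9374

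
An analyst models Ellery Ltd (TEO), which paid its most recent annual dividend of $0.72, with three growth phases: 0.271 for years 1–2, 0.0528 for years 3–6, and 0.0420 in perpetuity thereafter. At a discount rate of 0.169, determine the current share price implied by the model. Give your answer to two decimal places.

Three-stage DDM. Project D₁…D_6; terminal Gordon value at t=6 with g = 0.042; discount at r = 0.169.
D_1 = 0.9151
D_2 = 1.1631
D_3 = 1.2245
D_4 = 1.2892
D_5 = 1.3573
D_6 = 1.4289
TV_6 = 1.4889/(0.169−0.042) = 11.7239
P₀ = Σ Dₜ/(1+r)ᵗ + TV_6/(1+r)^6 = 8.8664

$8.87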